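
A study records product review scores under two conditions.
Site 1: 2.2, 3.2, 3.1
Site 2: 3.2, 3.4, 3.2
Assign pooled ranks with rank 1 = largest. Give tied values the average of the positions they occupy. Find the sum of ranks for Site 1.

Sorted (descending): 3.4, 3.2, 3.2, 3.2, 3.1, 2.2
The 3 values of 3.2 occupy positions 2–4 → average rank 3.
Site 1 values → pooled ranks: 2.2→6, 3.2→3, 3.1→5
Rank sum = 6 + 3 + 5 = 14

14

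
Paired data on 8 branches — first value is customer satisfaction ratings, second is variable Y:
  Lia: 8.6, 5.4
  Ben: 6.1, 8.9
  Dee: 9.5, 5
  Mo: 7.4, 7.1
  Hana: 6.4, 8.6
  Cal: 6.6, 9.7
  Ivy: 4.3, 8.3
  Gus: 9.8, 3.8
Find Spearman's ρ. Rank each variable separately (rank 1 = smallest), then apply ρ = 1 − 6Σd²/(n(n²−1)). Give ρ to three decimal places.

-0.786

Ranks of variable 1: 6, 2, 7, 5, 3, 4, 1, 8
Ranks of variable 2: 3, 7, 2, 4, 6, 8, 5, 1
d = r₁ − r₂: 3, -5, 5, 1, -3, -4, -4, 7
d²: 9, 25, 25, 1, 9, 16, 16, 49; Σd² = 150
ρ = 1 − 6·150/(8·63) = 1 − 900/504 = -0.786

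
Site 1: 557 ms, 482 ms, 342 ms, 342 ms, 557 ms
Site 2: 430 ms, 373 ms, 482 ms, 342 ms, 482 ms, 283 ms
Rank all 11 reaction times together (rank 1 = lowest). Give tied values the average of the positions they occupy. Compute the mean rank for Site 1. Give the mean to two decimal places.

7.00

Sorted (ascending): 283, 342, 342, 342, 373, 430, 482, 482, 482, 557, 557
The 3 values of 342 occupy positions 2–4 → average rank 3.
The 3 values of 482 occupy positions 7–9 → average rank 8.
The 2 values of 557 occupy positions 10–11 → average rank (10+11)/2 = 10.5.
Site 1 values → pooled ranks: 557→10.5, 482→8, 342→3, 342→3, 557→10.5
Mean rank = (10.5 + 8 + 3 + 3 + 10.5) / 5 = 7.00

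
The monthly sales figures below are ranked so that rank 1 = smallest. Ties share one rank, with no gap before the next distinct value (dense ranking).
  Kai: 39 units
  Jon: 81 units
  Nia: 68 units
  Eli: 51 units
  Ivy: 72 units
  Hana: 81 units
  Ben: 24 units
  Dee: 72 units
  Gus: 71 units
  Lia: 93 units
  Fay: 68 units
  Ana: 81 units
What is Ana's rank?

Sorted (ascending): 24, 39, 51, 68, 68, 71, 72, 72, 81, 81, 81, 93
The 2 values of 68 share dense rank 4.
The 2 values of 72 share dense rank 6.
The 3 values of 81 share dense rank 7.
Remaining distinct values take the next consecutive integers.
Ana has value 81 units → rank 7.

7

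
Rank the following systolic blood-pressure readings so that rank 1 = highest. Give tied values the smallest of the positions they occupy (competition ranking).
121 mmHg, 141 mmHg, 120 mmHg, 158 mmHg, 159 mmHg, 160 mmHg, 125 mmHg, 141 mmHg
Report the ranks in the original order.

7, 4, 8, 3, 2, 1, 6, 4

Sorted (descending): 160, 159, 158, 141, 141, 125, 121, 120
The 2 values of 141 occupy positions 4–5 → each gets rank 4.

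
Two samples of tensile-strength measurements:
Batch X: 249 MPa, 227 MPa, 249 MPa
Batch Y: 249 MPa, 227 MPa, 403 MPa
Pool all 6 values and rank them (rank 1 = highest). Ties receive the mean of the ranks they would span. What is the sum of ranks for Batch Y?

Sorted (descending): 403, 249, 249, 249, 227, 227
The 3 values of 249 occupy positions 2–4 → average rank 3.
The 2 values of 227 occupy positions 5–6 → average rank (5+6)/2 = 5.5.
Batch Y values → pooled ranks: 249→3, 227→5.5, 403→1
Rank sum = 3 + 5.5 + 1 = 9.5

9.5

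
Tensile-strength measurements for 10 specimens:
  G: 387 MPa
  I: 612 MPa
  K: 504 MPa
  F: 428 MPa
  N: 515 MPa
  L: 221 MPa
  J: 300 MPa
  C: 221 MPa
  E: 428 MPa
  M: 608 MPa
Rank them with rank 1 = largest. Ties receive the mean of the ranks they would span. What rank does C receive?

Sorted (descending): 612, 608, 515, 504, 428, 428, 387, 300, 221, 221
The 2 values of 428 occupy positions 5–6 → average rank (5+6)/2 = 5.5.
The 2 values of 221 occupy positions 9–10 → average rank (9+10)/2 = 9.5.
C has value 221 MPa → rank 9.5.

9.5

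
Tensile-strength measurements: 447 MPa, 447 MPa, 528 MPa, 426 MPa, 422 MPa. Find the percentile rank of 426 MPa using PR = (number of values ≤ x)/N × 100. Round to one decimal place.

N = 5.
Strictly below 426: 1. Equal to 426: 1.
PR = 2/5 × 100 = 40.0

40.0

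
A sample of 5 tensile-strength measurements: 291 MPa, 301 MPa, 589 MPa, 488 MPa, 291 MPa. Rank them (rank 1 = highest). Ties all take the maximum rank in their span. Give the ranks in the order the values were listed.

Sorted (descending): 589, 488, 301, 291, 291
The 2 values of 291 occupy positions 4–5 → each gets rank 5.

5, 3, 1, 2, 5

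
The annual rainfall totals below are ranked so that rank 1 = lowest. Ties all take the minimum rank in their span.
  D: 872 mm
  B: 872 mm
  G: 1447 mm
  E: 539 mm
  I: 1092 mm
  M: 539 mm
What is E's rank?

Sorted (ascending): 539, 539, 872, 872, 1092, 1447
The 2 values of 539 occupy positions 1–2 → each gets rank 1.
The 2 values of 872 occupy positions 3–4 → each gets rank 3.
E has value 539 mm → rank 1.

1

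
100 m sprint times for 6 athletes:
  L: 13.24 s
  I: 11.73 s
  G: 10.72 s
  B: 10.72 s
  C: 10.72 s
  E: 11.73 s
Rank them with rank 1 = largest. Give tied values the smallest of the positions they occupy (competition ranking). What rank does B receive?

Sorted (descending): 13.24, 11.73, 11.73, 10.72, 10.72, 10.72
The 2 values of 11.73 occupy positions 2–3 → each gets rank 2.
The 3 values of 10.72 occupy positions 4–6 → each gets rank 4.
B has value 10.72 s → rank 4.

4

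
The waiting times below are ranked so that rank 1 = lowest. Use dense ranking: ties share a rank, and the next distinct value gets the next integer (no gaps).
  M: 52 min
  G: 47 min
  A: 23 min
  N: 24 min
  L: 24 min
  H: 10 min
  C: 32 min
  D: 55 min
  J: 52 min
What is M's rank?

Sorted (ascending): 10, 23, 24, 24, 32, 47, 52, 52, 55
The 2 values of 24 share dense rank 3.
The 2 values of 52 share dense rank 6.
Remaining distinct values take the next consecutive integers.
M has value 52 min → rank 6.

6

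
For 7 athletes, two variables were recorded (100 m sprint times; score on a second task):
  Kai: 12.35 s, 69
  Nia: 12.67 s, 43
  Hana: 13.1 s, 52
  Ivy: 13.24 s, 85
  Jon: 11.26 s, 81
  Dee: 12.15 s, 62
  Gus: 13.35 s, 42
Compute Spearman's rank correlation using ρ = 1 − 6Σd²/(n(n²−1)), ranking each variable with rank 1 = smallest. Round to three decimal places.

Ranks of variable 1: 3, 4, 5, 6, 1, 2, 7
Ranks of variable 2: 5, 2, 3, 7, 6, 4, 1
d = r₁ − r₂: -2, 2, 2, -1, -5, -2, 6
d²: 4, 4, 4, 1, 25, 4, 36; Σd² = 78
ρ = 1 − 6·78/(7·48) = 1 − 468/336 = -0.393

-0.393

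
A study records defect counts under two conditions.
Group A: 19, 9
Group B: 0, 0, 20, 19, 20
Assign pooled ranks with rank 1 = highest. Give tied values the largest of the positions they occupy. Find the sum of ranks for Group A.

9

Sorted (descending): 20, 20, 19, 19, 9, 0, 0
The 2 values of 20 occupy positions 1–2 → each gets rank 2.
The 2 values of 19 occupy positions 3–4 → each gets rank 4.
The 2 values of 0 occupy positions 6–7 → each gets rank 7.
Group A values → pooled ranks: 19→4, 9→5
Rank sum = 4 + 5 = 9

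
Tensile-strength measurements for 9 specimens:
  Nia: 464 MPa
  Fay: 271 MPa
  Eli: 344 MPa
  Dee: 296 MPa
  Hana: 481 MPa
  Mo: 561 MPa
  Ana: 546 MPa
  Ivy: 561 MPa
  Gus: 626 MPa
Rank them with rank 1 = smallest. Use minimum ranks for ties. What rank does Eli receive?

Sorted (ascending): 271, 296, 344, 464, 481, 546, 561, 561, 626
The 2 values of 561 occupy positions 7–8 → each gets rank 7.
Eli has value 344 MPa → rank 3.

3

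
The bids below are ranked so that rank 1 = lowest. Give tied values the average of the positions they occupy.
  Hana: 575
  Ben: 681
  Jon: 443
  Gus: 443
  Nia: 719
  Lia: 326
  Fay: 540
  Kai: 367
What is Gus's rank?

Sorted (ascending): 326, 367, 443, 443, 540, 575, 681, 719
The 2 values of 443 occupy positions 3–4 → average rank (3+4)/2 = 3.5.
Gus has value 443 → rank 3.5.

3.5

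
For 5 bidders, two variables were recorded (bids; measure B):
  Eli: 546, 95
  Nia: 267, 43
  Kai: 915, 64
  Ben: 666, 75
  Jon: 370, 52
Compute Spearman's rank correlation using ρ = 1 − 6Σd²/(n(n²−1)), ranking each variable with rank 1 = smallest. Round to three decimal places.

Ranks of variable 1: 3, 1, 5, 4, 2
Ranks of variable 2: 5, 1, 3, 4, 2
d = r₁ − r₂: -2, 0, 2, 0, 0
d²: 4, 0, 4, 0, 0; Σd² = 8
ρ = 1 − 6·8/(5·24) = 1 − 48/120 = 0.600

0.600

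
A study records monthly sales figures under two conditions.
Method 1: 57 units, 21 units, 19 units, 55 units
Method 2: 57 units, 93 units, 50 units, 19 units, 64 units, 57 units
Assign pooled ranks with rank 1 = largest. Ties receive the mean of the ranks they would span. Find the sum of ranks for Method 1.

Sorted (descending): 93, 64, 57, 57, 57, 55, 50, 21, 19, 19
The 3 values of 57 occupy positions 3–5 → average rank 4.
The 2 values of 19 occupy positions 9–10 → average rank (9+10)/2 = 9.5.
Method 1 values → pooled ranks: 57→4, 21→8, 19→9.5, 55→6
Rank sum = 4 + 8 + 9.5 + 6 = 27.5

27.5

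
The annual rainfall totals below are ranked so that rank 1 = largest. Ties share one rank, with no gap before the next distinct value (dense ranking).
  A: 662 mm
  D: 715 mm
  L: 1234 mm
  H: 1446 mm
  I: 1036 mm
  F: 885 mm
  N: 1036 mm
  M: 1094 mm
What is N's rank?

4

Sorted (descending): 1446, 1234, 1094, 1036, 1036, 885, 715, 662
The 2 values of 1036 share dense rank 4.
Remaining distinct values take the next consecutive integers.
N has value 1036 mm → rank 4.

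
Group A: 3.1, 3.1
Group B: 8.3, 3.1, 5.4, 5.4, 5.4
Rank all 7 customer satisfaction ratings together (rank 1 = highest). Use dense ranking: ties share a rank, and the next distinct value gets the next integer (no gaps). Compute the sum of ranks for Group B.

10

Sorted (descending): 8.3, 5.4, 5.4, 5.4, 3.1, 3.1, 3.1
The 3 values of 5.4 share dense rank 2.
The 3 values of 3.1 share dense rank 3.
Remaining distinct values take the next consecutive integers.
Group B values → pooled ranks: 8.3→1, 3.1→3, 5.4→2, 5.4→2, 5.4→2
Rank sum = 1 + 3 + 2 + 2 + 2 = 10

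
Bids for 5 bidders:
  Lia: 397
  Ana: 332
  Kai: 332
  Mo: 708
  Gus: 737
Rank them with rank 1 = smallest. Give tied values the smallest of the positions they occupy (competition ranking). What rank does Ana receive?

1

Sorted (ascending): 332, 332, 397, 708, 737
The 2 values of 332 occupy positions 1–2 → each gets rank 1.
Ana has value 332 → rank 1.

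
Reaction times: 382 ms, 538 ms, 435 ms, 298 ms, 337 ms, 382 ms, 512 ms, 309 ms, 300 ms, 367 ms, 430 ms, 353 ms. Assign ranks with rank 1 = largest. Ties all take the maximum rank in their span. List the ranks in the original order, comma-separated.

Sorted (descending): 538, 512, 435, 430, 382, 382, 367, 353, 337, 309, 300, 298
The 2 values of 382 occupy positions 5–6 → each gets rank 6.

6, 1, 3, 12, 9, 6, 2, 10, 11, 7, 4, 8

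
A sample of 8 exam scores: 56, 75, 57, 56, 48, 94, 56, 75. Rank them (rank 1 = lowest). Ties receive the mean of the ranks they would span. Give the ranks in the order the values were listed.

3, 6.5, 5, 3, 1, 8, 3, 6.5

Sorted (ascending): 48, 56, 56, 56, 57, 75, 75, 94
The 3 values of 56 occupy positions 2–4 → average rank 3.
The 2 values of 75 occupy positions 6–7 → average rank (6+7)/2 = 6.5.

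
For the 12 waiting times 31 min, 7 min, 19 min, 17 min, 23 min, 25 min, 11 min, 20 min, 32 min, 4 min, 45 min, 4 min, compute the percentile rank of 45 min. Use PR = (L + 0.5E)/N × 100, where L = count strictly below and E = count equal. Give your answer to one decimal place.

95.8

N = 12.
Strictly below 45: 11. Equal to 45: 1.
PR = (11 + 0.5·1)/12 × 100 = 95.8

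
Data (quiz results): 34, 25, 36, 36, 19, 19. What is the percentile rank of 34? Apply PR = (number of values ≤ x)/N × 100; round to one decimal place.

N = 6.
Strictly below 34: 3. Equal to 34: 1.
PR = 4/6 × 100 = 66.7

66.7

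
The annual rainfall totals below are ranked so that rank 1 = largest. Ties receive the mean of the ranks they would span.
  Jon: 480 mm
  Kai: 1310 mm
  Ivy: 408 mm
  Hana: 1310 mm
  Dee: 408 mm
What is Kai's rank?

1.5

Sorted (descending): 1310, 1310, 480, 408, 408
The 2 values of 1310 occupy positions 1–2 → average rank (1+2)/2 = 1.5.
The 2 values of 408 occupy positions 4–5 → average rank (4+5)/2 = 4.5.
Kai has value 1310 mm → rank 1.5.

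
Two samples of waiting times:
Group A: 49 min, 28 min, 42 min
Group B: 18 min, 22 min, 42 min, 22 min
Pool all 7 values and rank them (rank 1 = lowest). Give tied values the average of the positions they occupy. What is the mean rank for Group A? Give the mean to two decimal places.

Sorted (ascending): 18, 22, 22, 28, 42, 42, 49
The 2 values of 22 occupy positions 2–3 → average rank (2+3)/2 = 2.5.
The 2 values of 42 occupy positions 5–6 → average rank (5+6)/2 = 5.5.
Group A values → pooled ranks: 49→7, 28→4, 42→5.5
Mean rank = (7 + 4 + 5.5) / 3 = 5.50

5.50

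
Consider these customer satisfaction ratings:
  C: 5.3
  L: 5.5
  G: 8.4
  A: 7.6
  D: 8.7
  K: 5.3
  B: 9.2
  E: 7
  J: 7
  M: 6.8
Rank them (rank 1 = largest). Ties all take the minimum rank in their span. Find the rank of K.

9

Sorted (descending): 9.2, 8.7, 8.4, 7.6, 7, 7, 6.8, 5.5, 5.3, 5.3
The 2 values of 7 occupy positions 5–6 → each gets rank 5.
The 2 values of 5.3 occupy positions 9–10 → each gets rank 9.
K has value 5.3 → rank 9.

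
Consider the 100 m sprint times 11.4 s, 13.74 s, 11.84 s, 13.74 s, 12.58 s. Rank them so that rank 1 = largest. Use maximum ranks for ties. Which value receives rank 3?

Sorted (descending): 13.74, 13.74, 12.58, 11.84, 11.4
The 2 values of 13.74 occupy positions 1–2 → each gets rank 2.
Rank 3 → value 12.58.

12.58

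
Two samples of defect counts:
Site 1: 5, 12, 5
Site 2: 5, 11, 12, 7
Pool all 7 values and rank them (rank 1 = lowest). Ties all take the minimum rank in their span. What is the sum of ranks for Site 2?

16

Sorted (ascending): 5, 5, 5, 7, 11, 12, 12
The 3 values of 5 occupy positions 1–3 → each gets rank 1.
The 2 values of 12 occupy positions 6–7 → each gets rank 6.
Site 2 values → pooled ranks: 5→1, 11→5, 12→6, 7→4
Rank sum = 1 + 5 + 6 + 4 = 16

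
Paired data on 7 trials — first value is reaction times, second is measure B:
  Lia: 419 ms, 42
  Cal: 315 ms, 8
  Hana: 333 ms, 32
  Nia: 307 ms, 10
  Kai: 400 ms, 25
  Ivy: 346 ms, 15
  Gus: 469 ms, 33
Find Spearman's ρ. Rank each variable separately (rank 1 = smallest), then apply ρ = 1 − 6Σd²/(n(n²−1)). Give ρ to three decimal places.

Ranks of variable 1: 6, 2, 3, 1, 5, 4, 7
Ranks of variable 2: 7, 1, 5, 2, 4, 3, 6
d = r₁ − r₂: -1, 1, -2, -1, 1, 1, 1
d²: 1, 1, 4, 1, 1, 1, 1; Σd² = 10
ρ = 1 − 6·10/(7·48) = 1 − 60/336 = 0.821

0.821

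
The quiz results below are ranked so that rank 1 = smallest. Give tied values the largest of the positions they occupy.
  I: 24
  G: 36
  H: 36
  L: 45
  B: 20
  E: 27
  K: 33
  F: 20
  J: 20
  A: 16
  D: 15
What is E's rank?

Sorted (ascending): 15, 16, 20, 20, 20, 24, 27, 33, 36, 36, 45
The 3 values of 20 occupy positions 3–5 → each gets rank 5.
The 2 values of 36 occupy positions 9–10 → each gets rank 10.
E has value 27 → rank 7.

7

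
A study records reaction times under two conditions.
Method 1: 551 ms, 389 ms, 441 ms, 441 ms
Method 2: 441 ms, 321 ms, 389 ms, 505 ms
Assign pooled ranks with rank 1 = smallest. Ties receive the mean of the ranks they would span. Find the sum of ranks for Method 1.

20.5

Sorted (ascending): 321, 389, 389, 441, 441, 441, 505, 551
The 2 values of 389 occupy positions 2–3 → average rank (2+3)/2 = 2.5.
The 3 values of 441 occupy positions 4–6 → average rank 5.
Method 1 values → pooled ranks: 551→8, 389→2.5, 441→5, 441→5
Rank sum = 8 + 2.5 + 5 + 5 = 20.5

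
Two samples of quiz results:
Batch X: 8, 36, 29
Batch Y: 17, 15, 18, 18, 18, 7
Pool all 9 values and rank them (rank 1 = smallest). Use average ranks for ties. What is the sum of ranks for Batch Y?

Sorted (ascending): 7, 8, 15, 17, 18, 18, 18, 29, 36
The 3 values of 18 occupy positions 5–7 → average rank 6.
Batch Y values → pooled ranks: 17→4, 15→3, 18→6, 18→6, 18→6, 7→1
Rank sum = 4 + 3 + 6 + 6 + 6 + 1 = 26

26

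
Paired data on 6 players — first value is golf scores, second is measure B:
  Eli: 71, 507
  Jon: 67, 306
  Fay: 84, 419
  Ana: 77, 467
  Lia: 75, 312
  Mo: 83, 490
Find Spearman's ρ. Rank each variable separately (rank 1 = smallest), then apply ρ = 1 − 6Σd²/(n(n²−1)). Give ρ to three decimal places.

0.257

Ranks of variable 1: 2, 1, 6, 4, 3, 5
Ranks of variable 2: 6, 1, 3, 4, 2, 5
d = r₁ − r₂: -4, 0, 3, 0, 1, 0
d²: 16, 0, 9, 0, 1, 0; Σd² = 26
ρ = 1 − 6·26/(6·35) = 1 − 156/210 = 0.257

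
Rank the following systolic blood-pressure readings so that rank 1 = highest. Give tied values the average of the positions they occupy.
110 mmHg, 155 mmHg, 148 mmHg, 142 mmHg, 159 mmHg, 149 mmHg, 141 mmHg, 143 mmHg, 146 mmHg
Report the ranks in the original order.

9, 2, 4, 7, 1, 3, 8, 6, 5

Sorted (descending): 159, 155, 149, 148, 146, 143, 142, 141, 110
No ties — each value takes its position as its rank.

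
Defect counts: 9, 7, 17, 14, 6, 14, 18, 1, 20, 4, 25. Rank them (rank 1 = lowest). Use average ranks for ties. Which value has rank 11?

25

Sorted (ascending): 1, 4, 6, 7, 9, 14, 14, 17, 18, 20, 25
The 2 values of 14 occupy positions 6–7 → average rank (6+7)/2 = 6.5.
Rank 11 → value 25.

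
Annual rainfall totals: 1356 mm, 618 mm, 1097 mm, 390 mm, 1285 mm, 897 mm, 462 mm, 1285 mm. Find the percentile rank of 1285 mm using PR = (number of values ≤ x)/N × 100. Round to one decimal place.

87.5

N = 8.
Strictly below 1285: 5. Equal to 1285: 2.
PR = 7/8 × 100 = 87.5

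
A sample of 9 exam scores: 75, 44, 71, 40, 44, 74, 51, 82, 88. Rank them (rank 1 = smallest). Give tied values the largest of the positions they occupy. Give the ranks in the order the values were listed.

7, 3, 5, 1, 3, 6, 4, 8, 9

Sorted (ascending): 40, 44, 44, 51, 71, 74, 75, 82, 88
The 2 values of 44 occupy positions 2–3 → each gets rank 3.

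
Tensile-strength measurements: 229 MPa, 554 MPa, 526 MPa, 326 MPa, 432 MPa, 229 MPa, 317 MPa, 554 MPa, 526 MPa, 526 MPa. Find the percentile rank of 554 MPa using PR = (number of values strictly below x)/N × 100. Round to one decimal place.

80.0

N = 10.
Strictly below 554: 8. Equal to 554: 2.
PR = 8/10 × 100 = 80.0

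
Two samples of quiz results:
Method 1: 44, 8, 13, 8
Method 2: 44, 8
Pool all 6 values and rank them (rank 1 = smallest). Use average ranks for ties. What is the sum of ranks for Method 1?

13.5

Sorted (ascending): 8, 8, 8, 13, 44, 44
The 3 values of 8 occupy positions 1–3 → average rank 2.
The 2 values of 44 occupy positions 5–6 → average rank (5+6)/2 = 5.5.
Method 1 values → pooled ranks: 44→5.5, 8→2, 13→4, 8→2
Rank sum = 5.5 + 2 + 4 + 2 = 13.5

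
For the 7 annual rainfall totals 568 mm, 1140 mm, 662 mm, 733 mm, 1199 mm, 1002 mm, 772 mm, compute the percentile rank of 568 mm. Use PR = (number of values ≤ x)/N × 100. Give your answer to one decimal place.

N = 7.
Strictly below 568: 0. Equal to 568: 1.
PR = 1/7 × 100 = 14.3

14.3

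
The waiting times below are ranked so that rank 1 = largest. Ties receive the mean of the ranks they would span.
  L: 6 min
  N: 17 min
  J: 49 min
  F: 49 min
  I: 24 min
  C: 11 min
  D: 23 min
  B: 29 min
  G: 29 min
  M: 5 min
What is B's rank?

3.5

Sorted (descending): 49, 49, 29, 29, 24, 23, 17, 11, 6, 5
The 2 values of 49 occupy positions 1–2 → average rank (1+2)/2 = 1.5.
The 2 values of 29 occupy positions 3–4 → average rank (3+4)/2 = 3.5.
B has value 29 min → rank 3.5.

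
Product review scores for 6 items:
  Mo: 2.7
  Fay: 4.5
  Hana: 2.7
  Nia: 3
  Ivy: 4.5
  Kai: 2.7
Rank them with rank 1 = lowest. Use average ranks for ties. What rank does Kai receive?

Sorted (ascending): 2.7, 2.7, 2.7, 3, 4.5, 4.5
The 3 values of 2.7 occupy positions 1–3 → average rank 2.
The 2 values of 4.5 occupy positions 5–6 → average rank (5+6)/2 = 5.5.
Kai has value 2.7 → rank 2.

2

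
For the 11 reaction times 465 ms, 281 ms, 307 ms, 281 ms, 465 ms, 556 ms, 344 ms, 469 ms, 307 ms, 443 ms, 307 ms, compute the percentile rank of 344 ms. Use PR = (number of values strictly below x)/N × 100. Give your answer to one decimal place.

N = 11.
Strictly below 344: 5. Equal to 344: 1.
PR = 5/11 × 100 = 45.5

45.5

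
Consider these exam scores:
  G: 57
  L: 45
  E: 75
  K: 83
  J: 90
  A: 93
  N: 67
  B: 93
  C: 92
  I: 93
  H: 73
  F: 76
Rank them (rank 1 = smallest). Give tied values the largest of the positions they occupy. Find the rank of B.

Sorted (ascending): 45, 57, 67, 73, 75, 76, 83, 90, 92, 93, 93, 93
The 3 values of 93 occupy positions 10–12 → each gets rank 12.
B has value 93 → rank 12.

12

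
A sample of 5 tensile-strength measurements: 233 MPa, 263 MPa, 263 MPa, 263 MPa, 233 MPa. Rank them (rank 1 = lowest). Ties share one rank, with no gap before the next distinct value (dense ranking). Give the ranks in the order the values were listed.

Sorted (ascending): 233, 233, 263, 263, 263
The 2 values of 233 share dense rank 1.
The 3 values of 263 share dense rank 2.

1, 2, 2, 2, 1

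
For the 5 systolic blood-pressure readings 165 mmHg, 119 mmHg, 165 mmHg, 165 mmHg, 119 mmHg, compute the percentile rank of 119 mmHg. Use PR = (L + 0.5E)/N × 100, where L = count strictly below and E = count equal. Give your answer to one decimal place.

N = 5.
Strictly below 119: 0. Equal to 119: 2.
PR = (0 + 0.5·2)/5 × 100 = 20.0

20.0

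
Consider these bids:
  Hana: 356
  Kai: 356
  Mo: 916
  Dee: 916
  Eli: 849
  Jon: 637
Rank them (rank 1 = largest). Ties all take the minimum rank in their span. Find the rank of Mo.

Sorted (descending): 916, 916, 849, 637, 356, 356
The 2 values of 916 occupy positions 1–2 → each gets rank 1.
The 2 values of 356 occupy positions 5–6 → each gets rank 5.
Mo has value 916 → rank 1.

1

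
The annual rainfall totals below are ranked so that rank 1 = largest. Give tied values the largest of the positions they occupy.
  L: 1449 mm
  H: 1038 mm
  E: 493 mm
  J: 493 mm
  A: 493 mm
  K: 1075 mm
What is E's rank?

6

Sorted (descending): 1449, 1075, 1038, 493, 493, 493
The 3 values of 493 occupy positions 4–6 → each gets rank 6.
E has value 493 mm → rank 6.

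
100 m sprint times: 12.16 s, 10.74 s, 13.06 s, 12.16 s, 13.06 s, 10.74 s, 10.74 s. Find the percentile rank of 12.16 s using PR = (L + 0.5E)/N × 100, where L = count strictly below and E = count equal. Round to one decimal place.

N = 7.
Strictly below 12.16: 3. Equal to 12.16: 2.
PR = (3 + 0.5·2)/7 × 100 = 57.1

57.1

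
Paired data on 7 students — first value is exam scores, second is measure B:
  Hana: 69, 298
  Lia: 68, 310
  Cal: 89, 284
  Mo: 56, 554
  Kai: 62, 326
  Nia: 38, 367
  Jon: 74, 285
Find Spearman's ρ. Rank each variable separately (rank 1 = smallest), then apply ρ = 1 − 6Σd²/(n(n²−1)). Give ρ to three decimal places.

Ranks of variable 1: 5, 4, 7, 2, 3, 1, 6
Ranks of variable 2: 3, 4, 1, 7, 5, 6, 2
d = r₁ − r₂: 2, 0, 6, -5, -2, -5, 4
d²: 4, 0, 36, 25, 4, 25, 16; Σd² = 110
ρ = 1 − 6·110/(7·48) = 1 − 660/336 = -0.964

-0.964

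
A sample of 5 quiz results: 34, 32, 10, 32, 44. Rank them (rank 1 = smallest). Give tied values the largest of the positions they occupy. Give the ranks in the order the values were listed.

Sorted (ascending): 10, 32, 32, 34, 44
The 2 values of 32 occupy positions 2–3 → each gets rank 3.

4, 3, 1, 3, 5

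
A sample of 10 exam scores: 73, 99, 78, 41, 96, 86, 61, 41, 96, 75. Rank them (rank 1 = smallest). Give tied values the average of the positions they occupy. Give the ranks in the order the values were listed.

Sorted (ascending): 41, 41, 61, 73, 75, 78, 86, 96, 96, 99
The 2 values of 41 occupy positions 1–2 → average rank (1+2)/2 = 1.5.
The 2 values of 96 occupy positions 8–9 → average rank (8+9)/2 = 8.5.

4, 10, 6, 1.5, 8.5, 7, 3, 1.5, 8.5, 5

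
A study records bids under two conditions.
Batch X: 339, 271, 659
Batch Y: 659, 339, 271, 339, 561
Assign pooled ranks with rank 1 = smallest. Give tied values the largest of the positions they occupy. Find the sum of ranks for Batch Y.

26

Sorted (ascending): 271, 271, 339, 339, 339, 561, 659, 659
The 2 values of 271 occupy positions 1–2 → each gets rank 2.
The 3 values of 339 occupy positions 3–5 → each gets rank 5.
The 2 values of 659 occupy positions 7–8 → each gets rank 8.
Batch Y values → pooled ranks: 659→8, 339→5, 271→2, 339→5, 561→6
Rank sum = 8 + 5 + 2 + 5 + 6 = 26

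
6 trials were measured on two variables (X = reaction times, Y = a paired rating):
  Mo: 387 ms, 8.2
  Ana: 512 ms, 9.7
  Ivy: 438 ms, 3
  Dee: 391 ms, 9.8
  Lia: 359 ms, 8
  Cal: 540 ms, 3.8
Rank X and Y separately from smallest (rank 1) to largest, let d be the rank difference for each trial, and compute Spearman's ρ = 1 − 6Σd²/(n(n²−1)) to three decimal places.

-0.200

Ranks of variable 1: 2, 5, 4, 3, 1, 6
Ranks of variable 2: 4, 5, 1, 6, 3, 2
d = r₁ − r₂: -2, 0, 3, -3, -2, 4
d²: 4, 0, 9, 9, 4, 16; Σd² = 42
ρ = 1 − 6·42/(6·35) = 1 − 252/210 = -0.200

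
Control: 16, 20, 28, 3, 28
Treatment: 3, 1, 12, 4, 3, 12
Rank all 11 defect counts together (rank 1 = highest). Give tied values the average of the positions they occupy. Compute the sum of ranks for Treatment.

Sorted (descending): 28, 28, 20, 16, 12, 12, 4, 3, 3, 3, 1
The 2 values of 28 occupy positions 1–2 → average rank (1+2)/2 = 1.5.
The 2 values of 12 occupy positions 5–6 → average rank (5+6)/2 = 5.5.
The 3 values of 3 occupy positions 8–10 → average rank 9.
Treatment values → pooled ranks: 3→9, 1→11, 12→5.5, 4→7, 3→9, 12→5.5
Rank sum = 9 + 11 + 5.5 + 7 + 9 + 5.5 = 47

47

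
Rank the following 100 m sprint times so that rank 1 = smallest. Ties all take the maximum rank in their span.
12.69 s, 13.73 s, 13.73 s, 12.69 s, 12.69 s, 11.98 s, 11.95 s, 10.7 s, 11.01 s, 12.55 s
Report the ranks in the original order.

8, 10, 10, 8, 8, 4, 3, 1, 2, 5

Sorted (ascending): 10.7, 11.01, 11.95, 11.98, 12.55, 12.69, 12.69, 12.69, 13.73, 13.73
The 3 values of 12.69 occupy positions 6–8 → each gets rank 8.
The 2 values of 13.73 occupy positions 9–10 → each gets rank 10.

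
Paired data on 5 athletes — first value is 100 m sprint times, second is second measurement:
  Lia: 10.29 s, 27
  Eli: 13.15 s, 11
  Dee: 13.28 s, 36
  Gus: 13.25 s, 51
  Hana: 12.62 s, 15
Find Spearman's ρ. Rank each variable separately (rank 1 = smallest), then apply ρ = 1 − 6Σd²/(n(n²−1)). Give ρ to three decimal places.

0.500

Ranks of variable 1: 1, 3, 5, 4, 2
Ranks of variable 2: 3, 1, 4, 5, 2
d = r₁ − r₂: -2, 2, 1, -1, 0
d²: 4, 4, 1, 1, 0; Σd² = 10
ρ = 1 − 6·10/(5·24) = 1 − 60/120 = 0.500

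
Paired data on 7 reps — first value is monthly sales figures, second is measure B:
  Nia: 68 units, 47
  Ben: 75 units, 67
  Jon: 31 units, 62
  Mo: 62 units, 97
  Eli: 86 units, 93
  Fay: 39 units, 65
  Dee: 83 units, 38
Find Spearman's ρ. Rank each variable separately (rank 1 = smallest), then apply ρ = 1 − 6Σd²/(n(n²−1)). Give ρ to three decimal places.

0.036

Ranks of variable 1: 4, 5, 1, 3, 7, 2, 6
Ranks of variable 2: 2, 5, 3, 7, 6, 4, 1
d = r₁ − r₂: 2, 0, -2, -4, 1, -2, 5
d²: 4, 0, 4, 16, 1, 4, 25; Σd² = 54
ρ = 1 − 6·54/(7·48) = 1 − 324/336 = 0.036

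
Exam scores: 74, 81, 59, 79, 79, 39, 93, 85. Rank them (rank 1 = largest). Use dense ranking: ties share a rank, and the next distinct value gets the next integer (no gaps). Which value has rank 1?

Sorted (descending): 93, 85, 81, 79, 79, 74, 59, 39
The 2 values of 79 share dense rank 4.
Remaining distinct values take the next consecutive integers.
Rank 1 → value 93.

93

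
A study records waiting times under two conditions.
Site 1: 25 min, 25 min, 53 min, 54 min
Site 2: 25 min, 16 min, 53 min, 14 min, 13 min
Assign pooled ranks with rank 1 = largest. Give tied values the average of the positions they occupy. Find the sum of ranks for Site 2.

31.5

Sorted (descending): 54, 53, 53, 25, 25, 25, 16, 14, 13
The 2 values of 53 occupy positions 2–3 → average rank (2+3)/2 = 2.5.
The 3 values of 25 occupy positions 4–6 → average rank 5.
Site 2 values → pooled ranks: 25→5, 16→7, 53→2.5, 14→8, 13→9
Rank sum = 5 + 7 + 2.5 + 8 + 9 = 31.5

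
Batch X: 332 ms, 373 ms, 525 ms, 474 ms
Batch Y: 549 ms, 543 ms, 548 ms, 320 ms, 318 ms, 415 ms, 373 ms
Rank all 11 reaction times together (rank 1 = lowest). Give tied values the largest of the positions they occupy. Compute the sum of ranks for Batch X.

23

Sorted (ascending): 318, 320, 332, 373, 373, 415, 474, 525, 543, 548, 549
The 2 values of 373 occupy positions 4–5 → each gets rank 5.
Batch X values → pooled ranks: 332→3, 373→5, 525→8, 474→7
Rank sum = 3 + 5 + 8 + 7 = 23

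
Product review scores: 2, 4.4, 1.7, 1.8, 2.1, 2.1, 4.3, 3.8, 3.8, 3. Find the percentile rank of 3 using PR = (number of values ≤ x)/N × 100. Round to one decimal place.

60.0

N = 10.
Strictly below 3: 5. Equal to 3: 1.
PR = 6/10 × 100 = 60.0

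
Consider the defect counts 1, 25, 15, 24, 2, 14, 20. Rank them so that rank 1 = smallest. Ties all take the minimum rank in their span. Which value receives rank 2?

2

Sorted (ascending): 1, 2, 14, 15, 20, 24, 25
No ties — each value takes its position as its rank.
Rank 2 → value 2.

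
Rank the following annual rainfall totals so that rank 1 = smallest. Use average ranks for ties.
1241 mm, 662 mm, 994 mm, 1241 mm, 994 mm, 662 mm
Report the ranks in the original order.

Sorted (ascending): 662, 662, 994, 994, 1241, 1241
The 2 values of 662 occupy positions 1–2 → average rank (1+2)/2 = 1.5.
The 2 values of 994 occupy positions 3–4 → average rank (3+4)/2 = 3.5.
The 2 values of 1241 occupy positions 5–6 → average rank (5+6)/2 = 5.5.

5.5, 1.5, 3.5, 5.5, 3.5, 1.5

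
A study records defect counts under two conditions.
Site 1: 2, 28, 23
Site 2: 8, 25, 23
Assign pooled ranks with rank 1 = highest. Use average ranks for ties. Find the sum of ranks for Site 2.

Sorted (descending): 28, 25, 23, 23, 8, 2
The 2 values of 23 occupy positions 3–4 → average rank (3+4)/2 = 3.5.
Site 2 values → pooled ranks: 8→5, 25→2, 23→3.5
Rank sum = 5 + 2 + 3.5 = 10.5

10.5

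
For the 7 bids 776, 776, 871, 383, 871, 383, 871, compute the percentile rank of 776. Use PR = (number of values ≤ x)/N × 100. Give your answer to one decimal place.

N = 7.
Strictly below 776: 2. Equal to 776: 2.
PR = 4/7 × 100 = 57.1

57.1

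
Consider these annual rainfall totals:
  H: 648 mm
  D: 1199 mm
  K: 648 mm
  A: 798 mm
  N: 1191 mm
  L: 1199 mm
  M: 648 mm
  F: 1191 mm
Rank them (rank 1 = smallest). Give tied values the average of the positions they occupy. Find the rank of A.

4

Sorted (ascending): 648, 648, 648, 798, 1191, 1191, 1199, 1199
The 3 values of 648 occupy positions 1–3 → average rank 2.
The 2 values of 1191 occupy positions 5–6 → average rank (5+6)/2 = 5.5.
The 2 values of 1199 occupy positions 7–8 → average rank (7+8)/2 = 7.5.
A has value 798 mm → rank 4.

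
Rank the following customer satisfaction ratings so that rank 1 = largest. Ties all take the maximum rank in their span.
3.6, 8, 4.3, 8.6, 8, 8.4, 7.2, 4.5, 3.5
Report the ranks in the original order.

Sorted (descending): 8.6, 8.4, 8, 8, 7.2, 4.5, 4.3, 3.6, 3.5
The 2 values of 8 occupy positions 3–4 → each gets rank 4.

8, 4, 7, 1, 4, 2, 5, 6, 9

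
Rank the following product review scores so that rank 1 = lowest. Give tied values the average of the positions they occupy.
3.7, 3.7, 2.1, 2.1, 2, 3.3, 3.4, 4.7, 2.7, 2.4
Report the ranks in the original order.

8.5, 8.5, 2.5, 2.5, 1, 6, 7, 10, 5, 4

Sorted (ascending): 2, 2.1, 2.1, 2.4, 2.7, 3.3, 3.4, 3.7, 3.7, 4.7
The 2 values of 2.1 occupy positions 2–3 → average rank (2+3)/2 = 2.5.
The 2 values of 3.7 occupy positions 8–9 → average rank (8+9)/2 = 8.5.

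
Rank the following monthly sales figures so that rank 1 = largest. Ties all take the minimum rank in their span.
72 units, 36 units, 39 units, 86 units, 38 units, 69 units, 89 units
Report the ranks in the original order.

Sorted (descending): 89, 86, 72, 69, 39, 38, 36
No ties — each value takes its position as its rank.

3, 7, 5, 2, 6, 4, 1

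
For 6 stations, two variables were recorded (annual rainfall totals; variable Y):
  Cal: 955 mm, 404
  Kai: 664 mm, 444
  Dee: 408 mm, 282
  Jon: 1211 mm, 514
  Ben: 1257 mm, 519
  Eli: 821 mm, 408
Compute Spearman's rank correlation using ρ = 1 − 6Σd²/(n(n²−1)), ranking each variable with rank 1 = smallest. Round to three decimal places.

Ranks of variable 1: 4, 2, 1, 5, 6, 3
Ranks of variable 2: 2, 4, 1, 5, 6, 3
d = r₁ − r₂: 2, -2, 0, 0, 0, 0
d²: 4, 4, 0, 0, 0, 0; Σd² = 8
ρ = 1 − 6·8/(6·35) = 1 − 48/210 = 0.771

0.771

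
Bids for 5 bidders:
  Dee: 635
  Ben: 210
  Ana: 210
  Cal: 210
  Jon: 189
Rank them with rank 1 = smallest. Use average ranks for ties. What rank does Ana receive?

3

Sorted (ascending): 189, 210, 210, 210, 635
The 3 values of 210 occupy positions 2–4 → average rank 3.
Ana has value 210 → rank 3.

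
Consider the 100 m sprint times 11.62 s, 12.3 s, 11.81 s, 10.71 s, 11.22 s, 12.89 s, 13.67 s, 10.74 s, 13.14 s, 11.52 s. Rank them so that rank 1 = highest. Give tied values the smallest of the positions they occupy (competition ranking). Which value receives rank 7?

11.52

Sorted (descending): 13.67, 13.14, 12.89, 12.3, 11.81, 11.62, 11.52, 11.22, 10.74, 10.71
No ties — each value takes its position as its rank.
Rank 7 → value 11.52.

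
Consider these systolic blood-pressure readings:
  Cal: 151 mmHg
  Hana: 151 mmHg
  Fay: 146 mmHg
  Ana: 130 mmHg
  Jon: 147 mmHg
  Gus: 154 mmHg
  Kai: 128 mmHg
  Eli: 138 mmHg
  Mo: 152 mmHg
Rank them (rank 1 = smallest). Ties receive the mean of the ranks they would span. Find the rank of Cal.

6.5

Sorted (ascending): 128, 130, 138, 146, 147, 151, 151, 152, 154
The 2 values of 151 occupy positions 6–7 → average rank (6+7)/2 = 6.5.
Cal has value 151 mmHg → rank 6.5.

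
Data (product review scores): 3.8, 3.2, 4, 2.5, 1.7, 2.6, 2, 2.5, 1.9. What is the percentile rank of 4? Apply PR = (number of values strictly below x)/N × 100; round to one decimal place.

N = 9.
Strictly below 4: 8. Equal to 4: 1.
PR = 8/9 × 100 = 88.9

88.9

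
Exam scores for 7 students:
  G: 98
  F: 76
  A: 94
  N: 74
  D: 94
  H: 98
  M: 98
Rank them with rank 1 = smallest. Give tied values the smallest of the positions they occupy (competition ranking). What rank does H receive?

Sorted (ascending): 74, 76, 94, 94, 98, 98, 98
The 2 values of 94 occupy positions 3–4 → each gets rank 3.
The 3 values of 98 occupy positions 5–7 → each gets rank 5.
H has value 98 → rank 5.

5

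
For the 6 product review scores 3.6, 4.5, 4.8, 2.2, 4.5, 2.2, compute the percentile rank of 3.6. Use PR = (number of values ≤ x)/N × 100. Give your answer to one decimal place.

50.0

N = 6.
Strictly below 3.6: 2. Equal to 3.6: 1.
PR = 3/6 × 100 = 50.0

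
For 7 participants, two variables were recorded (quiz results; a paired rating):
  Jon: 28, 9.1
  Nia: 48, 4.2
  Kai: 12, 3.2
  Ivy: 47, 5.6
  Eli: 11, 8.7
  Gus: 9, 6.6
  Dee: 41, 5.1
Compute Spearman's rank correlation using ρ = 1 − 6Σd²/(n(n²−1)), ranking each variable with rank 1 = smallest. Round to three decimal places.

Ranks of variable 1: 4, 7, 3, 6, 2, 1, 5
Ranks of variable 2: 7, 2, 1, 4, 6, 5, 3
d = r₁ − r₂: -3, 5, 2, 2, -4, -4, 2
d²: 9, 25, 4, 4, 16, 16, 4; Σd² = 78
ρ = 1 − 6·78/(7·48) = 1 − 468/336 = -0.393

-0.393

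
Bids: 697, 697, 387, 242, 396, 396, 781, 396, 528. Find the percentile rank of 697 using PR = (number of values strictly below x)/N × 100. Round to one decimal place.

66.7

N = 9.
Strictly below 697: 6. Equal to 697: 2.
PR = 6/9 × 100 = 66.7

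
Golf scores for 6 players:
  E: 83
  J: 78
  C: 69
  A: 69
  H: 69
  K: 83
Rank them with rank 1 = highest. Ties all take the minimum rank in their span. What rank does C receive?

4

Sorted (descending): 83, 83, 78, 69, 69, 69
The 2 values of 83 occupy positions 1–2 → each gets rank 1.
The 3 values of 69 occupy positions 4–6 → each gets rank 4.
C has value 69 → rank 4.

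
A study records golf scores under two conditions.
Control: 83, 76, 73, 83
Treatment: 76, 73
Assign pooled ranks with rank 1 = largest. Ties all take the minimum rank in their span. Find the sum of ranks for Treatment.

8

Sorted (descending): 83, 83, 76, 76, 73, 73
The 2 values of 83 occupy positions 1–2 → each gets rank 1.
The 2 values of 76 occupy positions 3–4 → each gets rank 3.
The 2 values of 73 occupy positions 5–6 → each gets rank 5.
Treatment values → pooled ranks: 76→3, 73→5
Rank sum = 3 + 5 = 8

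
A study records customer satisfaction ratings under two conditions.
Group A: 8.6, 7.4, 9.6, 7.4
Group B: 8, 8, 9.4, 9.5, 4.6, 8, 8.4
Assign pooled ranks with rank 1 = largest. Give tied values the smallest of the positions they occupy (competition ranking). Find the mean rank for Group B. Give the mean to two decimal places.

5.57

Sorted (descending): 9.6, 9.5, 9.4, 8.6, 8.4, 8, 8, 8, 7.4, 7.4, 4.6
The 3 values of 8 occupy positions 6–8 → each gets rank 6.
The 2 values of 7.4 occupy positions 9–10 → each gets rank 9.
Group B values → pooled ranks: 8→6, 8→6, 9.4→3, 9.5→2, 4.6→11, 8→6, 8.4→5
Mean rank = (6 + 6 + 3 + 2 + 11 + 6 + 5) / 7 = 5.57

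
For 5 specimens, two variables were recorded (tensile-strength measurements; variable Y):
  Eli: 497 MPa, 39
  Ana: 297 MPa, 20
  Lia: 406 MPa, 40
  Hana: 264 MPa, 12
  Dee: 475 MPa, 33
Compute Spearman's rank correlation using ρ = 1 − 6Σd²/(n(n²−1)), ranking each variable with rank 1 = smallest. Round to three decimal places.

0.700

Ranks of variable 1: 5, 2, 3, 1, 4
Ranks of variable 2: 4, 2, 5, 1, 3
d = r₁ − r₂: 1, 0, -2, 0, 1
d²: 1, 0, 4, 0, 1; Σd² = 6
ρ = 1 − 6·6/(5·24) = 1 − 36/120 = 0.700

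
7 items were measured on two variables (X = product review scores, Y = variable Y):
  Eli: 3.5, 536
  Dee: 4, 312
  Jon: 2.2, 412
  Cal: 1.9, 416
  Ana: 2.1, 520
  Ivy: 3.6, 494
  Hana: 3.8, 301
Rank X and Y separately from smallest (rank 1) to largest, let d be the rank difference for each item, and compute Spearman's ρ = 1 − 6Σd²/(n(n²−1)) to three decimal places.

-0.500

Ranks of variable 1: 4, 7, 3, 1, 2, 5, 6
Ranks of variable 2: 7, 2, 3, 4, 6, 5, 1
d = r₁ − r₂: -3, 5, 0, -3, -4, 0, 5
d²: 9, 25, 0, 9, 16, 0, 25; Σd² = 84
ρ = 1 − 6·84/(7·48) = 1 − 504/336 = -0.500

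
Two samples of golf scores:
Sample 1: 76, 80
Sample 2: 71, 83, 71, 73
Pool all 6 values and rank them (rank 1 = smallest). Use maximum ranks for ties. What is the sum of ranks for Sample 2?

13

Sorted (ascending): 71, 71, 73, 76, 80, 83
The 2 values of 71 occupy positions 1–2 → each gets rank 2.
Sample 2 values → pooled ranks: 71→2, 83→6, 71→2, 73→3
Rank sum = 2 + 6 + 2 + 3 = 13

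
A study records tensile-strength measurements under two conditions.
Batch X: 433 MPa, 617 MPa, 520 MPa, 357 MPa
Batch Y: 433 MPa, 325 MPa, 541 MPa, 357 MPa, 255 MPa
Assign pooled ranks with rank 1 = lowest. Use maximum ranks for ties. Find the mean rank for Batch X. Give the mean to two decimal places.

6.50

Sorted (ascending): 255, 325, 357, 357, 433, 433, 520, 541, 617
The 2 values of 357 occupy positions 3–4 → each gets rank 4.
The 2 values of 433 occupy positions 5–6 → each gets rank 6.
Batch X values → pooled ranks: 433→6, 617→9, 520→7, 357→4
Mean rank = (6 + 9 + 7 + 4) / 4 = 6.50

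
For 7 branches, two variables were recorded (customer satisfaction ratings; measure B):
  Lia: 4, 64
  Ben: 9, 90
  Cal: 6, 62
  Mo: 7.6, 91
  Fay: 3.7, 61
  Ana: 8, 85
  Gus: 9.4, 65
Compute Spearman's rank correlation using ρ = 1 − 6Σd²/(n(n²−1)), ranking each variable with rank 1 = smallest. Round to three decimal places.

0.643

Ranks of variable 1: 2, 6, 3, 4, 1, 5, 7
Ranks of variable 2: 3, 6, 2, 7, 1, 5, 4
d = r₁ − r₂: -1, 0, 1, -3, 0, 0, 3
d²: 1, 0, 1, 9, 0, 0, 9; Σd² = 20
ρ = 1 − 6·20/(7·48) = 1 − 120/336 = 0.643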